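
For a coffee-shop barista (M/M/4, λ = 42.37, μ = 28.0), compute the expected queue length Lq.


a = λ/μ = 1.5132; ρ = a/4 = 0.3783
P₀ = 0.218006
Lq = P₀·a^c·ρ / (c!·(1−ρ)²) = 0.218006·5.24326·0.3783/(24·0.38651)
= 0.04662

Final: 0.04662


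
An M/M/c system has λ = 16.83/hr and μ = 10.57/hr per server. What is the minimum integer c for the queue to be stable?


Stability requires cμ > λ ⇔ c > λ/μ.
λ/μ = 16.83/10.57 = 1.5922
Minimum integer c = ⌊1.5922⌋ + 1 = 2
Check: 2·10.57 = 21.14 > 16.83, while 1·10.57 = 10.57 ≤ 16.83

Final: 2 servers


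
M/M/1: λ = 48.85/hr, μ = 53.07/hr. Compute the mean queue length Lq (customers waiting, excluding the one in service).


ρ = 48.85/53.07 = 0.9205
Lq = ρ²/(1−ρ) = 0.8473/0.07952 = 10.6553

Final: 10.6553


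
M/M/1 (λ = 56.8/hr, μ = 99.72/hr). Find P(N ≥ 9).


ρ = 56.8/99.72 = 0.5696
P(N ≥ n) = ρ^n = 0.5696^9 = 0.006311

Final: 0.006311


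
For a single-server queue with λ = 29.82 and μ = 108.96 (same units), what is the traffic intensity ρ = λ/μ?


ρ = λ/μ = 29.82/108.96 = 0.2737

Final: 0.2737


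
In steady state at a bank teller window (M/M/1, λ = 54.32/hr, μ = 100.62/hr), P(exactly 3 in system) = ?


ρ = 54.32/100.62 = 0.5399
P_n = (1−ρ)·ρ^n = (1 − 0.5399)·0.5399^3 = 0.4601·0.157335 = 0.072397

Final: 0.072397


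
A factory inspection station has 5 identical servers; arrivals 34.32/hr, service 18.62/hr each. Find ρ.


ρ = λ/(cμ) = 34.32/(5·18.62) = 34.32/93.10 = 0.3686

Final: 0.3686


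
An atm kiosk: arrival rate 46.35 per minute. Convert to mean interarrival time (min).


Mean interarrival time = 1/λ = 1/46.35 minute = 0.02157 minute
In minutes: 0.02157 × 1 = 0.02157 min

Final: 0.02157 min


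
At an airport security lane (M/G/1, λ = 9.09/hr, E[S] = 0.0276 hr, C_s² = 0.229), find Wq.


ρ = λ·E[S] = 9.09·0.0276 = 0.2509
E[S²] = E[S]²(1+C_s²) = 0.0276²·(1+0.229) = 0.0009362
Wq = λ·E[S²]/(2(1−ρ)) = 9.09·0.0009362/(2·0.7491) = 0.005680 hr

Final: 0.005680 hr


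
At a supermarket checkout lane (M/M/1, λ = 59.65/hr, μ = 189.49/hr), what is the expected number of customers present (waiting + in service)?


ρ = λ/μ = 59.65/189.49 = 0.3148
L = ρ/(1−ρ) = 0.3148/(1 − 0.3148) = 0.3148/0.6852 = 0.4594

Final: 0.4594


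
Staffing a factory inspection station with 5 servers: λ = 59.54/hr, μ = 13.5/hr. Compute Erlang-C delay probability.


a = λ/μ = 4.4104; ρ = a/5 = 0.8821
P₀ = 0.006131 (from M/M/c formula)
C(c,a) = [a^c/(c!(1−ρ))]·P₀ = [1668.68864/(120·0.1179)]·0.006131
= 117.91927·0.006131 = 0.722907

Final: 0.722907


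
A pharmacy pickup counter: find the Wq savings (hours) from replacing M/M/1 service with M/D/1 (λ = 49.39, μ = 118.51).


ρ = 49.39/118.51 = 0.4168
Wq(M/M/1) = ρ/(μ−λ) = 0.4168/69.12 = 0.006029 hr
Wq(M/D/1) = ρ/(2(μ−λ)) = 0.003015 hr
Savings = 0.006029 − 0.003015 = 0.003015 hr

Final: 0.003015 hr


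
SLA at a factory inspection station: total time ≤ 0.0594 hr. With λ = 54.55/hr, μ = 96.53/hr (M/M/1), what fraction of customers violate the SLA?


W ~ Exponential(μ−λ) for M/M/1.
μ − λ = 96.53 − 54.55 = 41.9800
P(W > t) = e^{−(μ−λ)t} = e^{−2.4936} = 0.082611

Final: 0.082611


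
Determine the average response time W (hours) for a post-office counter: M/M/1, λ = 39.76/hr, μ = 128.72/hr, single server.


W = 1/(μ−λ) = 1/(128.72 − 39.76) = 1/88.96 = 0.01124 hr

Final: 0.01124 hr


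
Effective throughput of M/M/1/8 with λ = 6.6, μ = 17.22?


ρ = 0.3833; P_K = (1−ρ)ρ^8/(1−ρ^9) = 0.0002872
λ_eff = λ(1 − P_K) = 6.6·(1 − 0.0002872) = 6.6·0.999713 = 6.5981 /hr

Final: 6.5981 /hr


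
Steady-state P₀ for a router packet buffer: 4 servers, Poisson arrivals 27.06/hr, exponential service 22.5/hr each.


a = λ/μ = 27.06/22.5 = 1.2027; ρ = a/c = 0.3007
Σ_{k=0}^{3} a^k/k! (terms k=0..3) = 1.00000 + 1.20267 + 0.72320 + 0.28992 = 3.21579
Tail: a^4/(4!(1−ρ)) = 2.09209/(24·0.6993) = 0.12465
P₀ = 1/(3.21579 + 0.12465) = 1/3.34044 = 0.299362

Final: 0.299362


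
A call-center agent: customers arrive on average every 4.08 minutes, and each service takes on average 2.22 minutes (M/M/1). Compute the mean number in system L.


λ = 60/4.08 = 14.7059 /hr
μ = 60/2.22 = 27.0270 /hr
ρ = λ/μ = 14.7059/27.0270 = 0.5441
L = ρ/(1−ρ) = 0.5441/0.4559 = 1.1935

Final: 1.1935


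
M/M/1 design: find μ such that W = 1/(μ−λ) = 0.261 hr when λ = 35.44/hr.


W = 1/(μ−λ) ⇒ μ − λ = 1/W = 1/0.261 = 3.8314
μ = λ + 1/W = 35.44 + 3.8314 = 39.2714 per hr

Final: 39.2714 /hr


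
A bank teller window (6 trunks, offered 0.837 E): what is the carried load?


B(6,0.837) = 0.0002068 (Erlang-B)
Carried load = a(1 − B) = 0.837·(1 − 0.0002068) = 0.837·0.999793 = 0.8368 E

Final: 0.8368 Erlangs


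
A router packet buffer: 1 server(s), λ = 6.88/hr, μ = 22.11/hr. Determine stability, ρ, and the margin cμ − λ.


Total capacity cμ = 1·22.11 = 22.11/hr
ρ = λ/(cμ) = 6.88/22.11 = 0.3112
Stable ⇔ ρ < 1: YES
Spare capacity = cμ − λ = 22.11 − 6.88 = 15.23/hr

Final: ρ = 0.3112; stable; margin = 15.23/hr


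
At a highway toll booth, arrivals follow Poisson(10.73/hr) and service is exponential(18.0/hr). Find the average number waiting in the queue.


ρ = 10.73/18.0 = 0.5961
Lq = ρ²/(1−ρ) = 0.3553/0.4039 = 0.8798

Final: 0.8798


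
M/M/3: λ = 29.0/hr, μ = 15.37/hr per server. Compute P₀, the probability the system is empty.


a = λ/μ = 29.0/15.37 = 1.8868; ρ = a/c = 0.6289
Σ_{k=0}^{2} a^k/k! (terms k=0..2) = 1.00000 + 1.88679 + 1.77999 = 4.66679
Tail: a^3/(3!(1−ρ)) = 6.71695/(6·0.3711) = 3.01694
P₀ = 1/(4.66679 + 3.01694) = 1/7.68372 = 0.130145

Final: 0.130145


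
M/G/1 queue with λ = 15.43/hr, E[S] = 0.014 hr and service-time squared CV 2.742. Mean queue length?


ρ = λ·E[S] = 15.43·0.014 = 0.2160
Lq = ρ²(1+C_s²)/(2(1−ρ)) = 0.04666·(1+2.742)/(2·0.7840)
= 0.04666·3.7420/1.5680 = 0.11137

Final: 0.11137


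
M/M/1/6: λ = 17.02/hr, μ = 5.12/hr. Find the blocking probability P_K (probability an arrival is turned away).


ρ = λ/μ = 17.02/5.12 = 3.3242
P_K = (1−ρ)ρ^K/(1−ρ^(K+1)) = (-2.3242·1349.390252)/(1 − 4485.668378)
= -3136.278126/-4484.668378 = 0.699333

Final: 0.699333


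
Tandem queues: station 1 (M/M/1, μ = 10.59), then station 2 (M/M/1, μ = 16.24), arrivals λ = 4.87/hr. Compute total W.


Each node sees arrival rate λ = 4.87/hr (tandem ⇒ throughput preserved).
W₁ = 1/(μ₁−λ) = 1/(10.59−4.87) = 0.17483 hr
W₂ = 1/(μ₂−λ) = 1/(16.24−4.87) = 0.08795 hr
W_total = W₁ + W₂ = 0.17483 + 0.08795 = 0.26278 hr

Final: 0.26278 hr


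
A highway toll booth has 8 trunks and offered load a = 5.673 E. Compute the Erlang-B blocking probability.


B(c,a) = (a^c/c!) / Σ_{k=0}^{c} a^k/k!
a^8/8! = 26.606132
Σ terms (k=0..8): 1.00000 + 5.67300 + 16.09146 + 30.42896 + 43.15587 + 48.96465 + 46.29608 + 37.51966 + 26.60613 = 255.735823
B = 26.606132/255.735823 = 0.104038

Final: 0.104038


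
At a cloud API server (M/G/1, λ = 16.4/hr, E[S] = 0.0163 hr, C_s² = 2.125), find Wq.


ρ = λ·E[S] = 16.4·0.0163 = 0.2673
E[S²] = E[S]²(1+C_s²) = 0.0163²·(1+2.125) = 0.0008303
Wq = λ·E[S²]/(2(1−ρ)) = 16.4·0.0008303/(2·0.7327) = 0.009292 hr

Final: 0.009292 hr


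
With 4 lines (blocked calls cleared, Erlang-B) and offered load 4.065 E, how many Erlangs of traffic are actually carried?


B(4,4.065) = 0.316916 (Erlang-B)
Carried load = a(1 − B) = 4.065·(1 − 0.316916) = 4.065·0.683084 = 2.7767 E

Final: 2.7767 Erlangs


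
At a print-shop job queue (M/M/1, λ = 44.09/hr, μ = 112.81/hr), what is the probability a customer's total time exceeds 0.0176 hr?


W ~ Exponential(μ−λ) for M/M/1.
μ − λ = 112.81 − 44.09 = 68.7200
P(W > t) = e^{−(μ−λ)t} = e^{−1.2095} = 0.298355

Final: 0.298355


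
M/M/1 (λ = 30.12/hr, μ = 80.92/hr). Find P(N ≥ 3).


ρ = 30.12/80.92 = 0.3722
P(N ≥ n) = ρ^n = 0.3722^3 = 0.051570

Final: 0.051570


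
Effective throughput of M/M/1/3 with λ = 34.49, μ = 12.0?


ρ = 2.8742; P_K = (1−ρ)ρ^3/(1−ρ^4) = 0.661771
λ_eff = λ(1 − P_K) = 34.49·(1 − 0.661771) = 34.49·0.338229 = 11.6655 /hr

Final: 11.6655 /hr


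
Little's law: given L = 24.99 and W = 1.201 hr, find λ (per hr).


λ = L/W = 24.99/1.201 = 20.8077 /hr

Final: 20.8077 /hr


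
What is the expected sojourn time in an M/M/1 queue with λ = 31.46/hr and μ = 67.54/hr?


W = 1/(μ−λ) = 1/(67.54 − 31.46) = 1/36.08 = 0.02772 hr

Final: 0.02772 hr


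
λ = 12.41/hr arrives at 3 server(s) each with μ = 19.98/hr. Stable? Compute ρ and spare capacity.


Total capacity cμ = 3·19.98 = 59.94/hr
ρ = λ/(cμ) = 12.41/59.94 = 0.2070
Stable ⇔ ρ < 1: YES
Spare capacity = cμ − λ = 59.94 − 12.41 = 47.53/hr

Final: ρ = 0.2070; stable; margin = 47.53/hr


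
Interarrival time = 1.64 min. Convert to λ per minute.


λ = 1/(interarrival time) in consistent units.
1 minute = 1 min, so λ = 1/1.64 = 0.6098 per minute

Final: 0.6098 /min


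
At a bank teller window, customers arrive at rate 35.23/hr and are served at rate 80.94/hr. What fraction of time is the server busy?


ρ = λ/μ = 35.23/80.94 = 0.4353

Final: 0.4353


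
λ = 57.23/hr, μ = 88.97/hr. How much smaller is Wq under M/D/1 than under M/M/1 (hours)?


ρ = 57.23/88.97 = 0.6433
Wq(M/M/1) = ρ/(μ−λ) = 0.6433/31.74 = 0.02027 hr
Wq(M/D/1) = ρ/(2(μ−λ)) = 0.01013 hr
Savings = 0.02027 − 0.01013 = 0.01013 hr

Final: 0.01013 hr


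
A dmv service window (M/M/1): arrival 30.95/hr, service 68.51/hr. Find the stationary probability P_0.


ρ = 30.95/68.51 = 0.4518
P_n = (1−ρ)·ρ^n = (1 − 0.4518)·0.4518^0 = 0.5482·1.000000 = 0.548241

Final: 0.548241


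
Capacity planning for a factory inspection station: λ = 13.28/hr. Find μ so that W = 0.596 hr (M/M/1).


W = 1/(μ−λ) ⇒ μ − λ = 1/W = 1/0.596 = 1.6779
μ = λ + 1/W = 13.28 + 1.6779 = 14.9579 per hr

Final: 14.9579 /hr


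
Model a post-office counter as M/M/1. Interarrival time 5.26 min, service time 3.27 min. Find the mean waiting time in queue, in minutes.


λ = 60/5.26 = 11.4068 /hr
μ = 60/3.27 = 18.3486 /hr
ρ = λ/μ = 11.4068/18.3486 = 0.6217
Wq = ρ/(μ−λ) = 0.6217/(18.3486−11.4068) = 0.08956 hr
In minutes: 0.08956·60 = 5.373 min

Final: 5.373 min


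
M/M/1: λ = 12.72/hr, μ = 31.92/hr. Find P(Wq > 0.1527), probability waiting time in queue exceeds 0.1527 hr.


ρ = 12.72/31.92 = 0.3985
P(Wq > t) = ρ·e^{−(μ−λ)t} = 0.3985·e^{−2.9318}
= 0.3985·0.053299 = 0.021239

Final: 0.021239


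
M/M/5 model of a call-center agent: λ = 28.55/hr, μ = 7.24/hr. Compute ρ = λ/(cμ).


ρ = λ/(cμ) = 28.55/(5·7.24) = 28.55/36.20 = 0.7887

Final: 0.7887


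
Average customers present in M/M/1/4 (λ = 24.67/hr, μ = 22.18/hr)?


ρ = 24.67/22.18 = 1.1123
L = ρ[1 − (K+1)ρ^K + Kρ^(K+1)] / [(1−ρ)(1−ρ^(K+1))]
Numerator: 1.1123·(1 − 5·1.530490 + 4·1.702308) = 0.174382
Denominator: (-0.1123)·(-0.702308) = 0.078843
L = 0.174382/0.078843 = 2.2118

Final: 2.2118


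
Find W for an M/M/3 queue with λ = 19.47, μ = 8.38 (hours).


a = 2.3234; ρ = 0.7745; P₀ = 0.065399
Lq = P₀·a^c·ρ/(c!(1−ρ)²) = 2.08139
Wq = Lq/λ = 2.08139/19.47 = 0.10690 hr
W = Wq + 1/μ = 0.10690 + 0.11933 = 0.22623 hr

Final: 0.22623 hr


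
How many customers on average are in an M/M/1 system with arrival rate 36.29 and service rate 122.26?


ρ = λ/μ = 36.29/122.26 = 0.2968
L = ρ/(1−ρ) = 0.2968/(1 − 0.2968) = 0.2968/0.7032 = 0.4221

Final: 0.4221


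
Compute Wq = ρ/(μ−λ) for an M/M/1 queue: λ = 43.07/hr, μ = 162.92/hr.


ρ = 43.07/162.92 = 0.2644
Wq = ρ/(μ−λ) = 0.2644/(162.92 − 43.07) = 0.2644/119.85 = 0.002206 hr

Final: 0.002206 hr


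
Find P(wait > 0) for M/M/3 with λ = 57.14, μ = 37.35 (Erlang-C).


a = λ/μ = 1.5299; ρ = a/3 = 0.5100
P₀ = 0.203342 (from M/M/c formula)
C(c,a) = [a^c/(c!(1−ρ))]·P₀ = [3.58054/(6·0.4900)]·0.203342
= 1.21775·0.203342 = 0.247619

Final: 0.247619


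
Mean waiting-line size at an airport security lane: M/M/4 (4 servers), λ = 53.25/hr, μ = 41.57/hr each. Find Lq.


a = λ/μ = 1.2810; ρ = a/4 = 0.3202
P₀ = 0.276489
Lq = P₀·a^c·ρ / (c!·(1−ρ)²) = 0.276489·2.69252·0.3202/(24·0.46207)
= 0.02150

Final: 0.02150


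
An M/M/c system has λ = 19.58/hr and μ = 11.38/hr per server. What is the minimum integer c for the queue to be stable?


Stability requires cμ > λ ⇔ c > λ/μ.
λ/μ = 19.58/11.38 = 1.7206
Minimum integer c = ⌊1.7206⌋ + 1 = 2
Check: 2·11.38 = 22.76 > 19.58, while 1·11.38 = 11.38 ≤ 19.58

Final: 2 servers


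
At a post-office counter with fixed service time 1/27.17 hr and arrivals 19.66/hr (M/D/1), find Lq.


ρ = 19.66/27.17 = 0.7236
M/D/1: Lq = ρ²/(2(1−ρ)) = 0.5236/(2·0.2764) = 0.94713

Final: 0.94713


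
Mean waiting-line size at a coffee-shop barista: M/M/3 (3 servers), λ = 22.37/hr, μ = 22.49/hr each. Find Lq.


a = λ/μ = 0.9947; ρ = a/3 = 0.3316
P₀ = 0.365670
Lq = P₀·a^c·ρ / (c!·(1−ρ)²) = 0.365670·0.98408·0.3316/(6·0.44682)
= 0.04450

Final: 0.04450


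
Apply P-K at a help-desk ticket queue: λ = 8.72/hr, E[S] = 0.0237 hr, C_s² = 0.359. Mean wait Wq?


ρ = λ·E[S] = 8.72·0.0237 = 0.2067
E[S²] = E[S]²(1+C_s²) = 0.0237²·(1+0.359) = 0.0007633
Wq = λ·E[S²]/(2(1−ρ)) = 8.72·0.0007633/(2·0.7933) = 0.004195 hr

Final: 0.004195 hr


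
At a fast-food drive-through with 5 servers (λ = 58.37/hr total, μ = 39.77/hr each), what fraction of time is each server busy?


ρ = λ/(cμ) = 58.37/(5·39.77) = 58.37/198.85 = 0.2935

Final: 0.2935


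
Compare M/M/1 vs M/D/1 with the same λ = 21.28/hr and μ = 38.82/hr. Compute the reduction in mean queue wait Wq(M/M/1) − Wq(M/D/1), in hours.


ρ = 21.28/38.82 = 0.5482
Wq(M/M/1) = ρ/(μ−λ) = 0.5482/17.54 = 0.03125 hr
Wq(M/D/1) = ρ/(2(μ−λ)) = 0.01563 hr
Savings = 0.03125 − 0.01563 = 0.01563 hr

Final: 0.01563 hr


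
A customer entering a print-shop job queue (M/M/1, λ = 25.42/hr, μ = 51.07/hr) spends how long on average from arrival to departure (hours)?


W = 1/(μ−λ) = 1/(51.07 − 25.42) = 1/25.65 = 0.03899 hr

Final: 0.03899 hr


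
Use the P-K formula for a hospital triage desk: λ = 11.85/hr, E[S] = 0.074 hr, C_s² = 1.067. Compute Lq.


ρ = λ·E[S] = 11.85·0.074 = 0.8769
Lq = ρ²(1+C_s²)/(2(1−ρ)) = 0.7690·(1+1.067)/(2·0.1231)
= 0.7690·2.0670/0.2462 = 6.45584

Final: 6.45584


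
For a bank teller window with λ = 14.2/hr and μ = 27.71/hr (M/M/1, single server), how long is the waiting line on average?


ρ = 14.2/27.71 = 0.5125
Lq = ρ²/(1−ρ) = 0.2626/0.4875 = 0.5386

Final: 0.5386


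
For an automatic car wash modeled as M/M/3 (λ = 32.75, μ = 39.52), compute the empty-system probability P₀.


a = λ/μ = 32.75/39.52 = 0.8287; ρ = a/c = 0.2762
Σ_{k=0}^{2} a^k/k! (terms k=0..2) = 1.00000 + 0.82869 + 0.34337 = 2.17206
Tail: a^3/(3!(1−ρ)) = 0.56909/(6·0.7238) = 0.13105
P₀ = 1/(2.17206 + 0.13105) = 1/2.30311 = 0.434195

Final: 0.434195


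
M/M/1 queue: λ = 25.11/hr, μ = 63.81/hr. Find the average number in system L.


ρ = λ/μ = 25.11/63.81 = 0.3935
L = ρ/(1−ρ) = 0.3935/(1 − 0.3935) = 0.3935/0.6065 = 0.6488

Final: 0.6488


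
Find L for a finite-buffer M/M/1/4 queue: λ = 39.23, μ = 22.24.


ρ = 39.23/22.24 = 1.7639
L = ρ[1 − (K+1)ρ^K + Kρ^(K+1)] / [(1−ρ)(1−ρ^(K+1))]
Numerator: 1.7639·(1 − 5·9.681309 + 4·17.077238) = 36.870563
Denominator: (-0.7639)·(-16.077238) = 12.282027
L = 36.870563/12.282027 = 3.0020

Final: 3.0020


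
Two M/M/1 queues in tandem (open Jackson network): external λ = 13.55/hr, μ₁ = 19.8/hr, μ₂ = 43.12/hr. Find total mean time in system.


Each node sees arrival rate λ = 13.55/hr (tandem ⇒ throughput preserved).
W₁ = 1/(μ₁−λ) = 1/(19.8−13.55) = 0.16000 hr
W₂ = 1/(μ₂−λ) = 1/(43.12−13.55) = 0.03382 hr
W_total = W₁ + W₂ = 0.16000 + 0.03382 = 0.19382 hr

Final: 0.19382 hr


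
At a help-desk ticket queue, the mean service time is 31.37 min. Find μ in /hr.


μ = 1/(service time) in consistent units.
1 hour = 60 min, so μ = 60/31.37 = 1.9127 per hour

Final: 1.9127 /hr


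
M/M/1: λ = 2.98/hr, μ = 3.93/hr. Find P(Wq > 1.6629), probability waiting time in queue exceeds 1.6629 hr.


ρ = 2.98/3.93 = 0.7583
P(Wq > t) = ρ·e^{−(μ−λ)t} = 0.7583·e^{−1.5798}
= 0.7583·0.206026 = 0.156223

Final: 0.156223


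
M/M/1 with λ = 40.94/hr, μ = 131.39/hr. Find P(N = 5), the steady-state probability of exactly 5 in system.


ρ = 40.94/131.39 = 0.3116
P_n = (1−ρ)·ρ^n = (1 − 0.3116)·0.3116^5 = 0.6884·0.002937 = 0.002022

Final: 0.002022


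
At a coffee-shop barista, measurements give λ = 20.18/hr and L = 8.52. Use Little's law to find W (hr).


W = L/λ = 8.52/20.18 = 0.4222 hr

Final: 0.4222 hr


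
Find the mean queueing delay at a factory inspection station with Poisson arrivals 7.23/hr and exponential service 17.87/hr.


ρ = 7.23/17.87 = 0.4046
Wq = ρ/(μ−λ) = 0.4046/(17.87 − 7.23) = 0.4046/10.64 = 0.03803 hr

Final: 0.03803 hr


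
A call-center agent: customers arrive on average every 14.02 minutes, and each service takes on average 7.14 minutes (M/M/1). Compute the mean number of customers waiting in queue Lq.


λ = 60/14.02 = 4.2796 /hr
μ = 60/7.14 = 8.4034 /hr
ρ = λ/μ = 4.2796/8.4034 = 0.5093
Lq = ρ²/(1−ρ) = 0.2594/0.4907 = 0.5285

Final: 0.5285


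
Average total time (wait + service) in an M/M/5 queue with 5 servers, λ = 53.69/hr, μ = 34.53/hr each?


a = 1.5549; ρ = 0.3110; P₀ = 0.210806
Lq = P₀·a^c·ρ/(c!(1−ρ)²) = 0.01046
Wq = Lq/λ = 0.01046/53.69 = 0.0001948 hr
W = Wq + 1/μ = 0.0001948 + 0.02896 = 0.02916 hr

Final: 0.02916 hr


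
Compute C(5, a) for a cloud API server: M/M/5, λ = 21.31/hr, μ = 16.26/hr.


a = λ/μ = 1.3106; ρ = a/5 = 0.2621
P₀ = 0.269458 (from M/M/c formula)
C(c,a) = [a^c/(c!(1−ρ))]·P₀ = [3.86647/(120·0.7379)]·0.269458
= 0.04367·0.269458 = 0.011766

Final: 0.011766


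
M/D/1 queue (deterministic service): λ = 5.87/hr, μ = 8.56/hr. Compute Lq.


ρ = 5.87/8.56 = 0.6857
M/D/1: Lq = ρ²/(2(1−ρ)) = 0.4702/(2·0.3143) = 0.74820

Final: 0.74820


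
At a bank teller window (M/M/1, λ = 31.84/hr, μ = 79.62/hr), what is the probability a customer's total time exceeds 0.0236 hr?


W ~ Exponential(μ−λ) for M/M/1.
μ − λ = 79.62 − 31.84 = 47.7800
P(W > t) = e^{−(μ−λ)t} = e^{−1.1276} = 0.323807

Final: 0.323807


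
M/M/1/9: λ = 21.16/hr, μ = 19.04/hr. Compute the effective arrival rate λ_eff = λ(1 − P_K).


ρ = 1.1113; P_K = (1−ρ)ρ^9/(1−ρ^10) = 0.153652
λ_eff = λ(1 − P_K) = 21.16·(1 − 0.153652) = 21.16·0.846348 = 17.9087 /hr

Final: 17.9087 /hr


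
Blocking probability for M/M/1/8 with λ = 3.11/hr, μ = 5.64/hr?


ρ = λ/μ = 3.11/5.64 = 0.5514
P_K = (1−ρ)ρ^K/(1−ρ^(K+1)) = (0.4486·0.008548)/(1 − 0.004713)
= 0.003834/0.995287 = 0.003853

Final: 0.003853


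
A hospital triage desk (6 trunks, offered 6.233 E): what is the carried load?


B(6,6.233) = 0.281081 (Erlang-B)
Carried load = a(1 − B) = 6.233·(1 − 0.281081) = 6.233·0.718919 = 4.4810 E

Final: 4.4810 Erlangs


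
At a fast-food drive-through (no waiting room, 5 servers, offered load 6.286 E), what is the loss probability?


B(c,a) = (a^c/c!) / Σ_{k=0}^{c} a^k/k!
a^5/5! = 81.788198
Σ terms (k=0..5): 1.00000 + 6.28600 + 19.75690 + 41.39729 + 65.05584 + 81.78820 = 215.284219
B = 81.788198/215.284219 = 0.379908

Final: 0.379908


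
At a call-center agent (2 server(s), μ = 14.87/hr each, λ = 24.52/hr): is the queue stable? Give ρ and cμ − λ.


Total capacity cμ = 2·14.87 = 29.74/hr
ρ = λ/(cμ) = 24.52/29.74 = 0.8245
Stable ⇔ ρ < 1: YES
Spare capacity = cμ − λ = 29.74 − 24.52 = 5.22/hr

Final: ρ = 0.8245; stable; margin = 5.22/hr


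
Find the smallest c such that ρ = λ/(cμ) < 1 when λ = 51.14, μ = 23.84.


Stability requires cμ > λ ⇔ c > λ/μ.
λ/μ = 51.14/23.84 = 2.1451
Minimum integer c = ⌊2.1451⌋ + 1 = 3
Check: 3·23.84 = 71.52 > 51.14, while 2·23.84 = 47.68 ≤ 51.14

Final: 3 servers


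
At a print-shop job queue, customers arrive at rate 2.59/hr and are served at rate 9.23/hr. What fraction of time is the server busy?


ρ = λ/μ = 2.59/9.23 = 0.2806

Final: 0.2806


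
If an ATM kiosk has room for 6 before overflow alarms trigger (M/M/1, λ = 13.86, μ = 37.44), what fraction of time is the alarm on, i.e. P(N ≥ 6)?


ρ = 13.86/37.44 = 0.3702
P(N ≥ n) = ρ^n = 0.3702^6 = 0.002574

Final: 0.002574


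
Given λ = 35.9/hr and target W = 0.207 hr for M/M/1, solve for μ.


W = 1/(μ−λ) ⇒ μ − λ = 1/W = 1/0.207 = 4.8309
μ = λ + 1/W = 35.9 + 4.8309 = 40.7309 per hr

Final: 40.7309 /hr


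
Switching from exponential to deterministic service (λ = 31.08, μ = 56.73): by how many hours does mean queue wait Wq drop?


ρ = 31.08/56.73 = 0.5479
Wq(M/M/1) = ρ/(μ−λ) = 0.5479/25.65 = 0.02136 hr
Wq(M/D/1) = ρ/(2(μ−λ)) = 0.01068 hr
Savings = 0.02136 − 0.01068 = 0.01068 hr

Final: 0.01068 hr


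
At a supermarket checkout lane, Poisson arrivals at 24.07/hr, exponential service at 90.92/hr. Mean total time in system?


W = 1/(μ−λ) = 1/(90.92 − 24.07) = 1/66.85 = 0.01496 hr

Final: 0.01496 hr


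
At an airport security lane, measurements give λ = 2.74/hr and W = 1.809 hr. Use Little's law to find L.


L = λW = 2.74·1.809 = 4.9567

Final: 4.9567


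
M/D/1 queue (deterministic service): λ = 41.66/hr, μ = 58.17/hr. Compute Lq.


ρ = 41.66/58.17 = 0.7162
M/D/1: Lq = ρ²/(2(1−ρ)) = 0.5129/(2·0.2838) = 0.90357

Final: 0.90357


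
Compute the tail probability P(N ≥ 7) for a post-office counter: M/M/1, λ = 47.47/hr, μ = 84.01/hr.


ρ = 47.47/84.01 = 0.5651
P(N ≥ n) = ρ^n = 0.5651^7 = 0.018392

Final: 0.018392


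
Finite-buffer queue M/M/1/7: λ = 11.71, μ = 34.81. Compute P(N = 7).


ρ = λ/μ = 11.71/34.81 = 0.3364
P_K = (1−ρ)ρ^K/(1−ρ^(K+1)) = (0.6636·0.0004875)/(1 − 0.0001640)
= 0.0003235/0.999836 = 0.0003236

Final: 0.0003236


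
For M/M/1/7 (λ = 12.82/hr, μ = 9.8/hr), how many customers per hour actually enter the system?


ρ = 1.3082; P_K = (1−ρ)ρ^7/(1−ρ^8) = 0.266663
λ_eff = λ(1 − P_K) = 12.82·(1 − 0.266663) = 12.82·0.733337 = 9.4014 /hr

Final: 9.4014 /hr


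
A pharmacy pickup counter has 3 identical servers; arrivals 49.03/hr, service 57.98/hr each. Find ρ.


ρ = λ/(cμ) = 49.03/(3·57.98) = 49.03/173.94 = 0.2819

Final: 0.2819


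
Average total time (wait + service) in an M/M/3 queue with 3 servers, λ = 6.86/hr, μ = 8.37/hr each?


a = 0.8196; ρ = 0.2732; P₀ = 0.438268
Lq = P₀·a^c·ρ/(c!(1−ρ)²) = 0.02080
Wq = Lq/λ = 0.02080/6.86 = 0.003032 hr
W = Wq + 1/μ = 0.003032 + 0.11947 = 0.12251 hr

Final: 0.12251 hr


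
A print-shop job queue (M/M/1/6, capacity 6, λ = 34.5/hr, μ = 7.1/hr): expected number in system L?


ρ = 34.5/7.1 = 4.8592
L = ρ[1 − (K+1)ρ^K + Kρ^(K+1)] / [(1−ρ)(1−ρ^(K+1))]
Numerator: 4.8592·(1 − 7·13163.290873 + 6·63962.469734) = 1417088.871713
Denominator: (-3.8592)·(-63961.469734) = 246837.221227
L = 1417088.871713/246837.221227 = 5.7410

Final: 5.7410


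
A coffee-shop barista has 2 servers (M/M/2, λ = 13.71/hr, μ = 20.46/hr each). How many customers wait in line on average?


a = λ/μ = 0.6701; ρ = a/2 = 0.3350
P₀ = 0.498078
Lq = P₀·a^c·ρ / (c!·(1−ρ)²) = 0.498078·0.44902·0.3350/(2·0.44217)
= 0.08473

Final: 0.08473


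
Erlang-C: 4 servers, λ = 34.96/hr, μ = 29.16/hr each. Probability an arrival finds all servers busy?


a = λ/μ = 1.1989; ρ = a/4 = 0.2997
P₀ = 0.300505 (from M/M/c formula)
C(c,a) = [a^c/(c!(1−ρ))]·P₀ = [2.06603/(24·0.7003)]·0.300505
= 0.12293·0.300505 = 0.036941

Final: 0.036941


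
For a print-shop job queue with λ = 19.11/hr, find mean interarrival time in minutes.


Mean interarrival time = 1/λ = 1/19.11 hour = 0.05233 hour
In minutes: 0.05233 × 60 = 3.1397 min

Final: 3.1397 min


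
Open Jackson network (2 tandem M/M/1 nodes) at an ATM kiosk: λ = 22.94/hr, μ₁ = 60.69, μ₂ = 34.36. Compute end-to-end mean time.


Each node sees arrival rate λ = 22.94/hr (tandem ⇒ throughput preserved).
W₁ = 1/(μ₁−λ) = 1/(60.69−22.94) = 0.02649 hr
W₂ = 1/(μ₂−λ) = 1/(34.36−22.94) = 0.08757 hr
W_total = W₁ + W₂ = 0.02649 + 0.08757 = 0.11406 hr

Final: 0.11406 hr


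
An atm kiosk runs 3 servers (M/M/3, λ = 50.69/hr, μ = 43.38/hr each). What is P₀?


a = λ/μ = 50.69/43.38 = 1.1685; ρ = a/c = 0.3895
Σ_{k=0}^{2} a^k/k! (terms k=0..2) = 1.00000 + 1.16851 + 0.68271 = 2.85122
Tail: a^3/(3!(1−ρ)) = 1.59551/(6·0.6105) = 0.43558
P₀ = 1/(2.85122 + 0.43558) = 1/3.28680 = 0.304248

Final: 0.304248


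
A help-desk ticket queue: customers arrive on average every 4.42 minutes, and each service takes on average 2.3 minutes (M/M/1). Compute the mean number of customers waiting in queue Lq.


λ = 60/4.42 = 13.5747 /hr
μ = 60/2.3 = 26.0870 /hr
ρ = λ/μ = 13.5747/26.0870 = 0.5204
Lq = ρ²/(1−ρ) = 0.2708/0.4796 = 0.5645

Final: 0.5645


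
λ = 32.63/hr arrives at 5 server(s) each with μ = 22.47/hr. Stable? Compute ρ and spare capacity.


Total capacity cμ = 5·22.47 = 112.35/hr
ρ = λ/(cμ) = 32.63/112.35 = 0.2904
Stable ⇔ ρ < 1: YES
Spare capacity = cμ − λ = 112.35 − 32.63 = 79.72/hr

Final: ρ = 0.2904; stable; margin = 79.72/hr


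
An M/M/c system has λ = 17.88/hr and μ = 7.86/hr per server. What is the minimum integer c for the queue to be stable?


Stability requires cμ > λ ⇔ c > λ/μ.
λ/μ = 17.88/7.86 = 2.2748
Minimum integer c = ⌊2.2748⌋ + 1 = 3
Check: 3·7.86 = 23.58 > 17.88, while 2·7.86 = 15.72 ≤ 17.88

Final: 3 servers


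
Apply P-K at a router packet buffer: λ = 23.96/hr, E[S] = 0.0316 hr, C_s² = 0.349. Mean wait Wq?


ρ = λ·E[S] = 23.96·0.0316 = 0.7571
E[S²] = E[S]²(1+C_s²) = 0.0316²·(1+0.349) = 0.001347
Wq = λ·E[S²]/(2(1−ρ)) = 23.96·0.001347/(2·0.2429) = 0.06645 hr

Final: 0.06645 hr


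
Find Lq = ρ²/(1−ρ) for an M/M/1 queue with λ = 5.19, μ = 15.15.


ρ = 5.19/15.15 = 0.3426
Lq = ρ²/(1−ρ) = 0.1174/0.6574 = 0.1785

Final: 0.1785


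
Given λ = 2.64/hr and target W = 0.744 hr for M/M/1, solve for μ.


W = 1/(μ−λ) ⇒ μ − λ = 1/W = 1/0.744 = 1.3441
μ = λ + 1/W = 2.64 + 1.3441 = 3.9841 per hr

Final: 3.9841 /hr


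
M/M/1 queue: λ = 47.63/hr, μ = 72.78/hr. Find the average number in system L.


ρ = λ/μ = 47.63/72.78 = 0.6544
L = ρ/(1−ρ) = 0.6544/(1 − 0.6544) = 0.6544/0.3456 = 1.8938

Final: 1.8938


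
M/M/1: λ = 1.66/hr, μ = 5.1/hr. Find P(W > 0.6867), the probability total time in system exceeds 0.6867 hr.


W ~ Exponential(μ−λ) for M/M/1.
μ − λ = 5.1 − 1.66 = 3.4400
P(W > t) = e^{−(μ−λ)t} = e^{−2.3622} = 0.094208

Final: 0.094208


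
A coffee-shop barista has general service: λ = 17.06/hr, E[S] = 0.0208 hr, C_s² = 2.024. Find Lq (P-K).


ρ = λ·E[S] = 17.06·0.0208 = 0.3548
Lq = ρ²(1+C_s²)/(2(1−ρ)) = 0.1259·(1+2.024)/(2·0.6452)
= 0.1259·3.0240/1.2903 = 0.29510

Final: 0.29510


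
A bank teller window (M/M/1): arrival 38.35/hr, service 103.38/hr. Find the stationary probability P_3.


ρ = 38.35/103.38 = 0.3710
P_n = (1−ρ)·ρ^n = (1 − 0.3710)·0.3710^3 = 0.6290·0.051049 = 0.032112

Final: 0.032112


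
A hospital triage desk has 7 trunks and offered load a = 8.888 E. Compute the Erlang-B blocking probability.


B(c,a) = (a^c/c!) / Σ_{k=0}^{c} a^k/k!
a^7/7! = 869.356259
Σ terms (k=0..7): 1.00000 + 8.88800 + 39.49827 + 117.02021 + 260.01892 + 462.20962 + 684.68652 + 869.35626 = 2442.677806
B = 869.356259/2442.677806 = 0.355903

Final: 0.355903


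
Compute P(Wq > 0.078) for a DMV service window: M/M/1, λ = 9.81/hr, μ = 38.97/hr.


ρ = 9.81/38.97 = 0.2517
P(Wq > t) = ρ·e^{−(μ−λ)t} = 0.2517·e^{−2.2745}
= 0.2517·0.102850 = 0.025891

Final: 0.025891


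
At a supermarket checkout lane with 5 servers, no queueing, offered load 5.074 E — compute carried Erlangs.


B(5,5.074) = 0.290843 (Erlang-B)
Carried load = a(1 − B) = 5.074·(1 − 0.290843) = 5.074·0.709157 = 3.5983 E

Final: 3.5983 Erlangs


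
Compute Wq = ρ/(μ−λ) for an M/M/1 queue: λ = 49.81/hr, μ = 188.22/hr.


ρ = 49.81/188.22 = 0.2646
Wq = ρ/(μ−λ) = 0.2646/(188.22 − 49.81) = 0.2646/138.41 = 0.001912 hr

Final: 0.001912 hr


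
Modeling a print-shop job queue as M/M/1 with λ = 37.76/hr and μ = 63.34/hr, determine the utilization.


ρ = λ/μ = 37.76/63.34 = 0.5961

Final: 0.5961


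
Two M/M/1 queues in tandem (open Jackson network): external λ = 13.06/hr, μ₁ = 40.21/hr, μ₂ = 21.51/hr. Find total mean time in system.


Each node sees arrival rate λ = 13.06/hr (tandem ⇒ throughput preserved).
W₁ = 1/(μ₁−λ) = 1/(40.21−13.06) = 0.03683 hr
W₂ = 1/(μ₂−λ) = 1/(21.51−13.06) = 0.11834 hr
W_total = W₁ + W₂ = 0.03683 + 0.11834 = 0.15518 hr

Final: 0.15518 hr


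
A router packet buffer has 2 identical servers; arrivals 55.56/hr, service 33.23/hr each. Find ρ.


ρ = λ/(cμ) = 55.56/(2·33.23) = 55.56/66.46 = 0.8360

Final: 0.8360


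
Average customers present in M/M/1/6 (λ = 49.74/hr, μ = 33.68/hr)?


ρ = 49.74/33.68 = 1.4768
L = ρ[1 − (K+1)ρ^K + Kρ^(K+1)] / [(1−ρ)(1−ρ^(K+1))]
Numerator: 1.4768·(1 − 7·10.375336 + 6·15.322721) = 29.993116
Denominator: (-0.4768)·(-14.322721) = 6.829658
L = 29.993116/6.829658 = 4.3916

Final: 4.3916


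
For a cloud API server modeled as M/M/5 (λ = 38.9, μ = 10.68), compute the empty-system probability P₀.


a = λ/μ = 38.9/10.68 = 3.6423; ρ = a/c = 0.7285
Σ_{k=0}^{4} a^k/k! (terms k=0..4) = 1.00000 + 3.64232 + 6.63326 + 8.05348 + 7.33335 = 26.66241
Tail: a^5/(5!(1−ρ)) = 641.04976/(120·0.2715) = 19.67360
P₀ = 1/(26.66241 + 19.67360) = 1/46.33600 = 0.021581

Final: 0.021581


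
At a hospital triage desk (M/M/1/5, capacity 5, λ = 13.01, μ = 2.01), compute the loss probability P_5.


ρ = λ/μ = 13.01/2.01 = 6.4726
P_K = (1−ρ)ρ^K/(1−ρ^(K+1)) = (-5.4726·11360.728881)/(1 − 73533.872010)
= -62173.143129/-73532.872010 = 0.845515

Final: 0.845515


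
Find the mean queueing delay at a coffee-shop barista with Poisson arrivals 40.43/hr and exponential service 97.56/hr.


ρ = 40.43/97.56 = 0.4144
Wq = ρ/(μ−λ) = 0.4144/(97.56 − 40.43) = 0.4144/57.13 = 0.007254 hr

Final: 0.007254 hr


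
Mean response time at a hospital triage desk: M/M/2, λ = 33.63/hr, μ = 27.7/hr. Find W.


a = 1.2141; ρ = 0.6070; P₀ = 0.244524
Lq = P₀·a^c·ρ/(c!(1−ρ)²) = 0.70844
Wq = Lq/λ = 0.70844/33.63 = 0.02107 hr
W = Wq + 1/μ = 0.02107 + 0.03610 = 0.05717 hr

Final: 0.05717 hr


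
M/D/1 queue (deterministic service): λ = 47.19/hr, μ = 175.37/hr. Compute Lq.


ρ = 47.19/175.37 = 0.2691
M/D/1: Lq = ρ²/(2(1−ρ)) = 0.07241/(2·0.7309) = 0.04953

Final: 0.04953


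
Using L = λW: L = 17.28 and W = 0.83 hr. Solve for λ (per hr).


λ = L/W = 17.28/0.83 = 20.8193 /hr

Final: 20.8193 /hr


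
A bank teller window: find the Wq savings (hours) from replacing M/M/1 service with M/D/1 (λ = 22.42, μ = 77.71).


ρ = 22.42/77.71 = 0.2885
Wq(M/M/1) = ρ/(μ−λ) = 0.2885/55.29 = 0.005218 hr
Wq(M/D/1) = ρ/(2(μ−λ)) = 0.002609 hr
Savings = 0.005218 − 0.002609 = 0.002609 hr

Final: 0.002609 hr


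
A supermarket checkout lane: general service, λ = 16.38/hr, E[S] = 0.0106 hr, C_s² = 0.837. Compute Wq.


ρ = λ·E[S] = 16.38·0.0106 = 0.1736
E[S²] = E[S]²(1+C_s²) = 0.0106²·(1+0.837) = 0.0002064
Wq = λ·E[S²]/(2(1−ρ)) = 16.38·0.0002064/(2·0.8264) = 0.002046 hr

Final: 0.002046 hr


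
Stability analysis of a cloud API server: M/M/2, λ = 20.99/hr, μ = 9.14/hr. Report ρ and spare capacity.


Total capacity cμ = 2·9.14 = 18.28/hr
ρ = λ/(cμ) = 20.99/18.28 = 1.1482
Stable ⇔ ρ < 1: NO
Spare capacity = cμ − λ = 18.28 − 20.99 = -2.71/hr

Final: ρ = 1.1482; unstable; margin = -2.71/hr


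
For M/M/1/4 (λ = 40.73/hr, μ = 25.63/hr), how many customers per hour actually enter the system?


ρ = 1.5892; P_K = (1−ρ)ρ^4/(1−ρ^5) = 0.411317
λ_eff = λ(1 − P_K) = 40.73·(1 − 0.411317) = 40.73·0.588683 = 23.9770 /hr

Final: 23.9770 /hr


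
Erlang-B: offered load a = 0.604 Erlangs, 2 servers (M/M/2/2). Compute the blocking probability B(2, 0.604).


B(c,a) = (a^c/c!) / Σ_{k=0}^{c} a^k/k!
a^2/2! = 0.182408
Σ terms (k=0..2): 1.00000 + 0.60400 + 0.18241 = 1.786408
B = 0.182408/1.786408 = 0.102109

Final: 0.102109


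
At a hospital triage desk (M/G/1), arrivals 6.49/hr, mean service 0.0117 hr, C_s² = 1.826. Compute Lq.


ρ = λ·E[S] = 6.49·0.0117 = 0.07593
Lq = ρ²(1+C_s²)/(2(1−ρ)) = 0.005766·(1+1.826)/(2·0.9241)
= 0.005766·2.8260/1.8481 = 0.008817

Final: 0.008817


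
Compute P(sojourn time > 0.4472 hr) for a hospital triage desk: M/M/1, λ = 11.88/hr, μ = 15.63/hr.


W ~ Exponential(μ−λ) for M/M/1.
μ − λ = 15.63 − 11.88 = 3.7500
P(W > t) = e^{−(μ−λ)t} = e^{−1.6770} = 0.186934

Final: 0.186934


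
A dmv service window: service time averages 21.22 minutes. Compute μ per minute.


μ = 1/(service time) in consistent units.
1 minute = 1 min, so μ = 1/21.22 = 0.04713 per minute

Final: 0.04713 /min


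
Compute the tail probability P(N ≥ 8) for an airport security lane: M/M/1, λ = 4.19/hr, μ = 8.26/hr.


ρ = 4.19/8.26 = 0.5073
P(N ≥ n) = ρ^n = 0.5073^8 = 0.004384

Final: 0.004384


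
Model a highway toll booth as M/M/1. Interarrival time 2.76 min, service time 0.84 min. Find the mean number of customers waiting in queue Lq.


λ = 60/2.76 = 21.7391 /hr
μ = 60/0.84 = 71.4286 /hr
ρ = λ/μ = 21.7391/71.4286 = 0.3043
Lq = ρ²/(1−ρ) = 0.09263/0.6957 = 0.1332

Final: 0.1332


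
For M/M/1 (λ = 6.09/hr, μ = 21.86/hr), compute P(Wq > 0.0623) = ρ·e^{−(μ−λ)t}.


ρ = 6.09/21.86 = 0.2786
P(Wq > t) = ρ·e^{−(μ−λ)t} = 0.2786·e^{−0.9825}
= 0.2786·0.374385 = 0.104300

Final: 0.104300


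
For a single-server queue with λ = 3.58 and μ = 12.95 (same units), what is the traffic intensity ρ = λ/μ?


ρ = λ/μ = 3.58/12.95 = 0.2764

Final: 0.2764


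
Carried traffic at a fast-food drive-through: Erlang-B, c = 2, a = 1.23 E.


B(2,1.23) = 0.253294 (Erlang-B)
Carried load = a(1 − B) = 1.23·(1 − 0.253294) = 1.23·0.746706 = 0.9184 E

Final: 0.9184 Erlangs


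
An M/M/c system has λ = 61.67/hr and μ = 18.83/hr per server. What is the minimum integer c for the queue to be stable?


Stability requires cμ > λ ⇔ c > λ/μ.
λ/μ = 61.67/18.83 = 3.2751
Minimum integer c = ⌊3.2751⌋ + 1 = 4
Check: 4·18.83 = 75.32 > 61.67, while 3·18.83 = 56.49 ≤ 61.67

Final: 4 servers


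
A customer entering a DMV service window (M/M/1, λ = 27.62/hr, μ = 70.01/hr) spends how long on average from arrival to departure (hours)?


W = 1/(μ−λ) = 1/(70.01 − 27.62) = 1/42.39 = 0.02359 hr

Final: 0.02359 hr


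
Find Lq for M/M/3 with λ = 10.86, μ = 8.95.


a = λ/μ = 1.2134; ρ = a/3 = 0.4045
P₀ = 0.289890
Lq = P₀·a^c·ρ / (c!·(1−ρ)²) = 0.289890·1.78657·0.4045/(6·0.35466)
= 0.09844

Final: 0.09844


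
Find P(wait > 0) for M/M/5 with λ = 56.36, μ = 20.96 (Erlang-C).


a = λ/μ = 2.6889; ρ = a/5 = 0.5378
P₀ = 0.065543 (from M/M/c formula)
C(c,a) = [a^c/(c!(1−ρ))]·P₀ = [140.57191/(120·0.4622)]·0.065543
= 2.53440·0.065543 = 0.166113

Final: 0.166113


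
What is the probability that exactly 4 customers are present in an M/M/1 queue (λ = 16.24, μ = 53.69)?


ρ = 16.24/53.69 = 0.3025
P_n = (1−ρ)·ρ^n = (1 − 0.3025)·0.3025^4 = 0.6975·0.008371 = 0.005839

Final: 0.005839


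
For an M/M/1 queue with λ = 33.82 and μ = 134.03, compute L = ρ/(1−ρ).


ρ = λ/μ = 33.82/134.03 = 0.2523
L = ρ/(1−ρ) = 0.2523/(1 − 0.2523) = 0.2523/0.7477 = 0.3375

Final: 0.3375


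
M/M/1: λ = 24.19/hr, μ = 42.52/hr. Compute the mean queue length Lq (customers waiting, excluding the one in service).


ρ = 24.19/42.52 = 0.5689
Lq = ρ²/(1−ρ) = 0.3237/0.4311 = 0.7508

Final: 0.7508


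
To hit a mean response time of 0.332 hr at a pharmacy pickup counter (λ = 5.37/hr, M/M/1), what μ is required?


W = 1/(μ−λ) ⇒ μ − λ = 1/W = 1/0.332 = 3.0120
μ = λ + 1/W = 5.37 + 3.0120 = 8.3820 per hr

Final: 8.3820 /hr


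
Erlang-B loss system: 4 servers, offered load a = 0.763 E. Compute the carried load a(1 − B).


B(4,0.763) = 0.006592 (Erlang-B)
Carried load = a(1 − B) = 0.763·(1 − 0.006592) = 0.763·0.993408 = 0.7580 E

Final: 0.7580 Erlangs


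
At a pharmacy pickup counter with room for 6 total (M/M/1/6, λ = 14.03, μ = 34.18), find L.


ρ = 14.03/34.18 = 0.4105
L = ρ[1 − (K+1)ρ^K + Kρ^(K+1)] / [(1−ρ)(1−ρ^(K+1))]
Numerator: 0.4105·(1 − 7·0.004783 + 6·0.001963) = 0.401566
Denominator: (0.5895)·(0.998037) = 0.588369
L = 0.401566/0.588369 = 0.6825

Final: 0.6825


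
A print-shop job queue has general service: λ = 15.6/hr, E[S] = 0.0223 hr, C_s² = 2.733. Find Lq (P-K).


ρ = λ·E[S] = 15.6·0.0223 = 0.3479
Lq = ρ²(1+C_s²)/(2(1−ρ)) = 0.1210·(1+2.733)/(2·0.6521)
= 0.1210·3.7330/1.3042 = 0.34639

Final: 0.34639


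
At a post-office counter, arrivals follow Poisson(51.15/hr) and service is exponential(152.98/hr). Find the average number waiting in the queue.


ρ = 51.15/152.98 = 0.3344
Lq = ρ²/(1−ρ) = 0.1118/0.6656 = 0.1680

Final: 0.1680


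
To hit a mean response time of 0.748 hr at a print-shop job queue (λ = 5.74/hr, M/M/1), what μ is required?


W = 1/(μ−λ) ⇒ μ − λ = 1/W = 1/0.748 = 1.3369
μ = λ + 1/W = 5.74 + 1.3369 = 7.0769 per hr

Final: 7.0769 /hr


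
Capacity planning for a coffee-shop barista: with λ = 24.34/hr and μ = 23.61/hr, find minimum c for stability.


Stability requires cμ > λ ⇔ c > λ/μ.
λ/μ = 24.34/23.61 = 1.0309
Minimum integer c = ⌊1.0309⌋ + 1 = 2
Check: 2·23.61 = 47.22 > 24.34, while 1·23.61 = 23.61 ≤ 24.34

Final: 2 servers


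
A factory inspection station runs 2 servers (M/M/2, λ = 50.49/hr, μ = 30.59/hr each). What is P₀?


a = λ/μ = 50.49/30.59 = 1.6505; ρ = a/c = 0.8253
Σ_{k=0}^{1} a^k/k! (terms k=0..1) = 1.00000 + 1.65054 = 2.65054
Tail: a^2/(2!(1−ρ)) = 2.72428/(2·0.1747) = 7.79567
P₀ = 1/(2.65054 + 7.79567) = 1/10.44621 = 0.095728

Final: 0.095728


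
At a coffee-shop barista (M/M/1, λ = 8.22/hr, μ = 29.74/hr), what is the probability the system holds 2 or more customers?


ρ = 8.22/29.74 = 0.2764
P(N ≥ n) = ρ^n = 0.2764^2 = 0.076394

Final: 0.076394


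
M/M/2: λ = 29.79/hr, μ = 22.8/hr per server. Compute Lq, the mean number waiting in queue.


a = λ/μ = 1.3066; ρ = a/2 = 0.6533
P₀ = 0.209710
Lq = P₀·a^c·ρ / (c!·(1−ρ)²) = 0.209710·1.70715·0.6533/(2·0.12021)
= 0.97282

Final: 0.97282


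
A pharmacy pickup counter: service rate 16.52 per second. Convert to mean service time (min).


Mean service time = 1/μ = 1/16.52 second = 0.06053 second
In minutes: 0.06053 × 0.0166667 = 0.001009 min

Final: 0.001009 min


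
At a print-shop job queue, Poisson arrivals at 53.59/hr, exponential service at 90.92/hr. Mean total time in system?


W = 1/(μ−λ) = 1/(90.92 − 53.59) = 1/37.33 = 0.02679 hr

Final: 0.02679 hr
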